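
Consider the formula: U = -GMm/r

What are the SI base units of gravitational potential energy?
Units of each symbol in U = -GMm/r:
  G (gravitational constant): m³/(kg·s²)
  M (mass): kg
  m (mass): kg
  r (distance): m  → in the denominator, contributes 1/m
  The minus sign does not affect the units.

Multiplying the contributions: [m³/(kg·s²)] · [kg] · [kg] · [1/m]
Adding exponents of each base unit: kg: 1, m: 2, s: -2
SI base units of gravitational potential energy: kg·m²/s²

Answer: kg·m²/s²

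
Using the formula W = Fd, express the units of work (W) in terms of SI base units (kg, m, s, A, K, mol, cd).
Units of each symbol in W = Fd:
  F (force): kg·m/s²
  d (displacement): m

Multiplying the contributions: [kg·m/s²] · [m]
Adding exponents of each base unit: kg: 1, m: 2, s: -2
SI base units of work: kg·m²/s²

Answer: kg·m²/s²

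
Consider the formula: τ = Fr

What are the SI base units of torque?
Units of each symbol in τ = Fr:
  F (force): kg·m/s²
  r (lever arm): m

Multiplying the contributions: [kg·m/s²] · [m]
Adding exponents of each base unit: kg: 1, m: 2, s: -2
SI base units of torque: kg·m²/s²

Answer: kg·m²/s²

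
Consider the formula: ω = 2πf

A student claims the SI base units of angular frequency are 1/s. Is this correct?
Units of each symbol in ω = 2πf:
  f (frequency): 1/s
  The factor 2π is dimensionless.

Multiplying the contributions: [1/s]
Adding exponents of each base unit: s: -1
SI base units of angular frequency: 1/s

The claimed units 1/s match the derived units, so the claim is correct.

Answer: Yes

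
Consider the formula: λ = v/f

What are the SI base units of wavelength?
Units of each symbol in λ = v/f:
  v (wave speed): m/s
  f (frequency): 1/s  → in the denominator, contributes s

Multiplying the contributions: [m/s] · [s]
Adding exponents of each base unit: m: 1
SI base units of wavelength: m

Answer: m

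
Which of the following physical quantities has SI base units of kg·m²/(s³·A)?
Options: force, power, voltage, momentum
Checking the SI base units of each option:
  force (F = ma): kg·m/s²  ✗
  power (P = W/t): kg·m²/s³  ✗
  voltage (V = IR): kg·m²/(s³·A)  ✓ matches
  momentum (p = mv): kg·m/s  ✗

Only voltage has units kg·m²/(s³·A).

Answer: voltage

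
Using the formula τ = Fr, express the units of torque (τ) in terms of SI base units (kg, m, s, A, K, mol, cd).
Units of each symbol in τ = Fr:
  F (force): kg·m/s²
  r (lever arm): m

Multiplying the contributions: [kg·m/s²] · [m]
Adding exponents of each base unit: kg: 1, m: 2, s: -2
SI base units of torque: kg·m²/s²

Answer: kg·m²/s²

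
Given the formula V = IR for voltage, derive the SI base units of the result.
Units of each symbol in V = IR:
  I (current): A
  R (resistance, in ohms): kg·m²/(s³·A²)

Multiplying the contributions: [A] · [kg·m²/(s³·A²)]
Adding exponents of each base unit: kg: 1, m: 2, s: -3, A: -1
SI base units of voltage: kg·m²/(s³·A)

Answer: kg·m²/(s³·A)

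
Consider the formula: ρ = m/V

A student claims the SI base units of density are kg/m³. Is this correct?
Units of each symbol in ρ = m/V:
  m (mass): kg
  V (volume): m³  → in the denominator, contributes 1/m³

Multiplying the contributions: [kg] · [1/m³]
Adding exponents of each base unit: kg: 1, m: -3
SI base units of density: kg/m³

The claimed units kg/m³ match the derived units, so the claim is correct.

Answer: Yes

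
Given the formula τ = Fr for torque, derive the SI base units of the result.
Units of each symbol in τ = Fr:
  F (force): kg·m/s²
  r (lever arm): m

Multiplying the contributions: [kg·m/s²] · [m]
Adding exponents of each base unit: kg: 1, m: 2, s: -2
SI base units of torque: kg·m²/s²

Answer: kg·m²/s²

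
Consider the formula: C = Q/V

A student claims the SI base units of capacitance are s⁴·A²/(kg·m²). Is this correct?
Units of each symbol in C = Q/V:
  Q (charge, in coulombs): s·A
  V (voltage, in volts): kg·m²/(s³·A)  → in the denominator, contributes s³·A/(kg·m²)

Multiplying the contributions: [s·A] · [s³·A/(kg·m²)]
Adding exponents of each base unit: kg: -1, m: -2, s: 4, A: 2
SI base units of capacitance: s⁴·A²/(kg·m²)

The claimed units s⁴·A²/(kg·m²) match the derived units, so the claim is correct.

Answer: Yes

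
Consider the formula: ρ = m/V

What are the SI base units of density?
Units of each symbol in ρ = m/V:
  m (mass): kg
  V (volume): m³  → in the denominator, contributes 1/m³

Multiplying the contributions: [kg] · [1/m³]
Adding exponents of each base unit: kg: 1, m: -3
SI base units of density: kg/m³

Answer: kg/m³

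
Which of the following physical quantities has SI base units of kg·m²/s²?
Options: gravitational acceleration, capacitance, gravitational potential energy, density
Checking the SI base units of each option:
  gravitational acceleration (g = GM/r²): m/s²  ✗
  capacitance (C = Q/V): s⁴·A²/(kg·m²)  ✗
  gravitational potential energy (U = -GMm/r): kg·m²/s²  ✓ matches
  density (ρ = m/V): kg/m³  ✗

Only gravitational potential energy has units kg·m²/s².

Answer: gravitational potential energy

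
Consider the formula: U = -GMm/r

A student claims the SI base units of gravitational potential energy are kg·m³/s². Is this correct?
Units of each symbol in U = -GMm/r:
  G (gravitational constant): m³/(kg·s²)
  M (mass): kg
  m (mass): kg
  r (distance): m  → in the denominator, contributes 1/m
  The minus sign does not affect the units.

Multiplying the contributions: [m³/(kg·s²)] · [kg] · [kg] · [1/m]
Adding exponents of each base unit: kg: 1, m: 2, s: -2
SI base units of gravitational potential energy: kg·m²/s²

The claimed units kg·m³/s² (exponents kg: 1, m: 3, s: -2) do not match the derived units kg·m²/s² (exponents kg: 1, m: 2, s: -2), so the claim is incorrect.

Answer: No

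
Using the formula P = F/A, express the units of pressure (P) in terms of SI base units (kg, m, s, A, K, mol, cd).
Units of each symbol in P = F/A:
  F (force): kg·m/s²
  A (area): m²  → in the denominator, contributes 1/m²

Multiplying the contributions: [kg·m/s²] · [1/m²]
Adding exponents of each base unit: kg: 1, m: -1, s: -2
SI base units of pressure: kg/(m·s²)

Answer: kg/(m·s²)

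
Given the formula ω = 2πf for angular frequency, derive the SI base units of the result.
Units of each symbol in ω = 2πf:
  f (frequency): 1/s
  The factor 2π is dimensionless.

Multiplying the contributions: [1/s]
Adding exponents of each base unit: s: -1
SI base units of angular frequency: 1/s

Answer: 1/s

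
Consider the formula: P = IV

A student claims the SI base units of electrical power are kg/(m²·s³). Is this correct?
Units of each symbol in P = IV:
  I (current): A
  V (voltage, in volts): kg·m²/(s³·A)

Multiplying the contributions: [A] · [kg·m²/(s³·A)]
Adding exponents of each base unit: kg: 1, m: 2, s: -3
SI base units of electrical power: kg·m²/s³

The claimed units kg/(m²·s³) (exponents kg: 1, m: -2, s: -3) do not match the derived units kg·m²/s³ (exponents kg: 1, m: 2, s: -3), so the claim is incorrect.

Answer: No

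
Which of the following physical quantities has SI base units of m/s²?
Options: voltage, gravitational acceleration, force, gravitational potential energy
Checking the SI base units of each option:
  voltage (V = IR): kg·m²/(s³·A)  ✗
  gravitational acceleration (g = GM/r²): m/s²  ✓ matches
  force (F = ma): kg·m/s²  ✗
  gravitational potential energy (U = -GMm/r): kg·m²/s²  ✗

Only gravitational acceleration has units m/s².

Answer: gravitational acceleration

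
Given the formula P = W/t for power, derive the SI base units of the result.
Units of each symbol in P = W/t:
  W (work): kg·m²/s²
  t (time): s  → in the denominator, contributes 1/s

Multiplying the contributions: [kg·m²/s²] · [1/s]
Adding exponents of each base unit: kg: 1, m: 2, s: -3
SI base units of power: kg·m²/s³

Answer: kg·m²/s³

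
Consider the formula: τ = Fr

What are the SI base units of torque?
Units of each symbol in τ = Fr:
  F (force): kg·m/s²
  r (lever arm): m

Multiplying the contributions: [kg·m/s²] · [m]
Adding exponents of each base unit: kg: 1, m: 2, s: -2
SI base units of torque: kg·m²/s²

Answer: kg·m²/s²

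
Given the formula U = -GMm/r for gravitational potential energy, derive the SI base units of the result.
Units of each symbol in U = -GMm/r:
  G (gravitational constant): m³/(kg·s²)
  M (mass): kg
  m (mass): kg
  r (distance): m  → in the denominator, contributes 1/m
  The minus sign does not affect the units.

Multiplying the contributions: [m³/(kg·s²)] · [kg] · [kg] · [1/m]
Adding exponents of each base unit: kg: 1, m: 2, s: -2
SI base units of gravitational potential energy: kg·m²/s²

Answer: kg·m²/s²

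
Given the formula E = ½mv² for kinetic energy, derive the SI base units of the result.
Units of each symbol in E = ½mv²:
  m (mass): kg
  v (speed): m/s  → to the power 2, contributes m²/s²
  The factor ½ is dimensionless.

Multiplying the contributions: [kg] · [m²/s²]
Adding exponents of each base unit: kg: 1, m: 2, s: -2
SI base units of kinetic energy: kg·m²/s²

Answer: kg·m²/s²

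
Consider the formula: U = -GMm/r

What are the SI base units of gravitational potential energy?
Units of each symbol in U = -GMm/r:
  G (gravitational constant): m³/(kg·s²)
  M (mass): kg
  m (mass): kg
  r (distance): m  → in the denominator, contributes 1/m
  The minus sign does not affect the units.

Multiplying the contributions: [m³/(kg·s²)] · [kg] · [kg] · [1/m]
Adding exponents of each base unit: kg: 1, m: 2, s: -2
SI base units of gravitational potential energy: kg·m²/s²

Answer: kg·m²/s²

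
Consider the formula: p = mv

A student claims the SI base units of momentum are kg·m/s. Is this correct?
Units of each symbol in p = mv:
  m (mass): kg
  v (velocity): m/s

Multiplying the contributions: [kg] · [m/s]
Adding exponents of each base unit: kg: 1, m: 1, s: -1
SI base units of momentum: kg·m/s

The claimed units kg·m/s match the derived units, so the claim is correct.

Answer: Yes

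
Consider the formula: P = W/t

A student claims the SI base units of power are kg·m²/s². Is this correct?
Units of each symbol in P = W/t:
  W (work): kg·m²/s²
  t (time): s  → in the denominator, contributes 1/s

Multiplying the contributions: [kg·m²/s²] · [1/s]
Adding exponents of each base unit: kg: 1, m: 2, s: -3
SI base units of power: kg·m²/s³

The claimed units kg·m²/s² (exponents kg: 1, m: 2, s: -2) do not match the derived units kg·m²/s³ (exponents kg: 1, m: 2, s: -3), so the claim is incorrect.

Answer: No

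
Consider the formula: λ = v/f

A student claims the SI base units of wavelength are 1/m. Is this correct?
Units of each symbol in λ = v/f:
  v (wave speed): m/s
  f (frequency): 1/s  → in the denominator, contributes s

Multiplying the contributions: [m/s] · [s]
Adding exponents of each base unit: m: 1
SI base units of wavelength: m

The claimed units 1/m (exponents m: -1) do not match the derived units m (exponents m: 1), so the claim is incorrect.

Answer: No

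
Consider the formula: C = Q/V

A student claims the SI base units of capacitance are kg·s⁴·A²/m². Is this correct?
Units of each symbol in C = Q/V:
  Q (charge, in coulombs): s·A
  V (voltage, in volts): kg·m²/(s³·A)  → in the denominator, contributes s³·A/(kg·m²)

Multiplying the contributions: [s·A] · [s³·A/(kg·m²)]
Adding exponents of each base unit: kg: -1, m: -2, s: 4, A: 2
SI base units of capacitance: s⁴·A²/(kg·m²)

The claimed units kg·s⁴·A²/m² (exponents kg: 1, m: -2, s: 4, A: 2) do not match the derived units s⁴·A²/(kg·m²) (exponents kg: -1, m: -2, s: 4, A: 2), so the claim is incorrect.

Answer: No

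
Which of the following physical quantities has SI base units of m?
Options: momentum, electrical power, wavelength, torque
Checking the SI base units of each option:
  momentum (p = mv): kg·m/s  ✗
  electrical power (P = IV): kg·m²/s³  ✗
  wavelength (λ = v/f): m  ✓ matches
  torque (τ = Fr): kg·m²/s²  ✗

Only wavelength has units m.

Answer: wavelength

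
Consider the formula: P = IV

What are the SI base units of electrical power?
Units of each symbol in P = IV:
  I (current): A
  V (voltage, in volts): kg·m²/(s³·A)

Multiplying the contributions: [A] · [kg·m²/(s³·A)]
Adding exponents of each base unit: kg: 1, m: 2, s: -3
SI base units of electrical power: kg·m²/s³

Answer: kg·m²/s³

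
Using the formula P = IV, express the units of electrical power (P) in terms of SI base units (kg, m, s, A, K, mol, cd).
Units of each symbol in P = IV:
  I (current): A
  V (voltage, in volts): kg·m²/(s³·A)

Multiplying the contributions: [A] · [kg·m²/(s³·A)]
Adding exponents of each base unit: kg: 1, m: 2, s: -3
SI base units of electrical power: kg·m²/s³

Answer: kg·m²/s³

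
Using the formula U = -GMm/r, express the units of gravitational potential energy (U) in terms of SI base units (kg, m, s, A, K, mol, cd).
Units of each symbol in U = -GMm/r:
  G (gravitational constant): m³/(kg·s²)
  M (mass): kg
  m (mass): kg
  r (distance): m  → in the denominator, contributes 1/m
  The minus sign does not affect the units.

Multiplying the contributions: [m³/(kg·s²)] · [kg] · [kg] · [1/m]
Adding exponents of each base unit: kg: 1, m: 2, s: -2
SI base units of gravitational potential energy: kg·m²/s²

Answer: kg·m²/s²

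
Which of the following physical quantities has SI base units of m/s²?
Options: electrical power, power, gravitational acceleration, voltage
Checking the SI base units of each option:
  electrical power (P = IV): kg·m²/s³  ✗
  power (P = W/t): kg·m²/s³  ✗
  gravitational acceleration (g = GM/r²): m/s²  ✓ matches
  voltage (V = IR): kg·m²/(s³·A)  ✗

Only gravitational acceleration has units m/s².

Answer: gravitational acceleration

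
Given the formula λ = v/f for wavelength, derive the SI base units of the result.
Units of each symbol in λ = v/f:
  v (wave speed): m/s
  f (frequency): 1/s  → in the denominator, contributes s

Multiplying the contributions: [m/s] · [s]
Adding exponents of each base unit: m: 1
SI base units of wavelength: m

Answer: m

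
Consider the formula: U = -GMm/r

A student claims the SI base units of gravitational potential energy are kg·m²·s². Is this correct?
Units of each symbol in U = -GMm/r:
  G (gravitational constant): m³/(kg·s²)
  M (mass): kg
  m (mass): kg
  r (distance): m  → in the denominator, contributes 1/m
  The minus sign does not affect the units.

Multiplying the contributions: [m³/(kg·s²)] · [kg] · [kg] · [1/m]
Adding exponents of each base unit: kg: 1, m: 2, s: -2
SI base units of gravitational potential energy: kg·m²/s²

The claimed units kg·m²·s² (exponents kg: 1, m: 2, s: 2) do not match the derived units kg·m²/s² (exponents kg: 1, m: 2, s: -2), so the claim is incorrect.

Answer: No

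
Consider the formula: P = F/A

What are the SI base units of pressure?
Units of each symbol in P = F/A:
  F (force): kg·m/s²
  A (area): m²  → in the denominator, contributes 1/m²

Multiplying the contributions: [kg·m/s²] · [1/m²]
Adding exponents of each base unit: kg: 1, m: -1, s: -2
SI base units of pressure: kg/(m·s²)

Answer: kg/(m·s²)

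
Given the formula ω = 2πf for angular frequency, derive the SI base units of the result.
Units of each symbol in ω = 2πf:
  f (frequency): 1/s
  The factor 2π is dimensionless.

Multiplying the contributions: [1/s]
Adding exponents of each base unit: s: -1
SI base units of angular frequency: 1/s

Answer: 1/s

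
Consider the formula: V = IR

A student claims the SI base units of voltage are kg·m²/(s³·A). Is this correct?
Units of each symbol in V = IR:
  I (current): A
  R (resistance, in ohms): kg·m²/(s³·A²)

Multiplying the contributions: [A] · [kg·m²/(s³·A²)]
Adding exponents of each base unit: kg: 1, m: 2, s: -3, A: -1
SI base units of voltage: kg·m²/(s³·A)

The claimed units kg·m²/(s³·A) match the derived units, so the claim is correct.

Answer: Yes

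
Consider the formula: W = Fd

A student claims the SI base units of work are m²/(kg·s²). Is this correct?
Units of each symbol in W = Fd:
  F (force): kg·m/s²
  d (displacement): m

Multiplying the contributions: [kg·m/s²] · [m]
Adding exponents of each base unit: kg: 1, m: 2, s: -2
SI base units of work: kg·m²/s²

The claimed units m²/(kg·s²) (exponents kg: -1, m: 2, s: -2) do not match the derived units kg·m²/s² (exponents kg: 1, m: 2, s: -2), so the claim is incorrect.

Answer: No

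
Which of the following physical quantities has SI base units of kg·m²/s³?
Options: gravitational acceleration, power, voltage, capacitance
Checking the SI base units of each option:
  gravitational acceleration (g = GM/r²): m/s²  ✗
  power (P = W/t): kg·m²/s³  ✓ matches
  voltage (V = IR): kg·m²/(s³·A)  ✗
  capacitance (C = Q/V): s⁴·A²/(kg·m²)  ✗

Only power has units kg·m²/s³.

Answer: power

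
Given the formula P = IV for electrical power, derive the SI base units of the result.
Units of each symbol in P = IV:
  I (current): A
  V (voltage, in volts): kg·m²/(s³·A)

Multiplying the contributions: [A] · [kg·m²/(s³·A)]
Adding exponents of each base unit: kg: 1, m: 2, s: -3
SI base units of electrical power: kg·m²/s³

Answer: kg·m²/s³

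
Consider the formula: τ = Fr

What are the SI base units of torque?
Units of each symbol in τ = Fr:
  F (force): kg·m/s²
  r (lever arm): m

Multiplying the contributions: [kg·m/s²] · [m]
Adding exponents of each base unit: kg: 1, m: 2, s: -2
SI base units of torque: kg·m²/s²

Answer: kg·m²/s²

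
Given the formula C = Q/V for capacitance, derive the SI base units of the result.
Units of each symbol in C = Q/V:
  Q (charge, in coulombs): s·A
  V (voltage, in volts): kg·m²/(s³·A)  → in the denominator, contributes s³·A/(kg·m²)

Multiplying the contributions: [s·A] · [s³·A/(kg·m²)]
Adding exponents of each base unit: kg: -1, m: -2, s: 4, A: 2
SI base units of capacitance: s⁴·A²/(kg·m²)

Answer: s⁴·A²/(kg·m²)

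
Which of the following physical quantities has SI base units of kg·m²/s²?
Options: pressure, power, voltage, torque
Checking the SI base units of each option:
  pressure (P = F/A): kg/(m·s²)  ✗
  power (P = W/t): kg·m²/s³  ✗
  voltage (V = IR): kg·m²/(s³·A)  ✗
  torque (τ = Fr): kg·m²/s²  ✓ matches

Only torque has units kg·m²/s².

Answer: torque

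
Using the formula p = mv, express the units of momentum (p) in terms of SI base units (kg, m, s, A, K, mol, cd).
Units of each symbol in p = mv:
  m (mass): kg
  v (velocity): m/s

Multiplying the contributions: [kg] · [m/s]
Adding exponents of each base unit: kg: 1, m: 1, s: -1
SI base units of momentum: kg·m/s

Answer: kg·m/s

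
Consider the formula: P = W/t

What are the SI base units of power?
Units of each symbol in P = W/t:
  W (work): kg·m²/s²
  t (time): s  → in the denominator, contributes 1/s

Multiplying the contributions: [kg·m²/s²] · [1/s]
Adding exponents of each base unit: kg: 1, m: 2, s: -3
SI base units of power: kg·m²/s³

Answer: kg·m²/s³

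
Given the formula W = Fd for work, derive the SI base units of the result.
Units of each symbol in W = Fd:
  F (force): kg·m/s²
  d (displacement): m

Multiplying the contributions: [kg·m/s²] · [m]
Adding exponents of each base unit: kg: 1, m: 2, s: -2
SI base units of work: kg·m²/s²

Answer: kg·m²/s²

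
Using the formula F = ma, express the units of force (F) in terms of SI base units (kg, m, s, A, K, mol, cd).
Units of each symbol in F = ma:
  m (mass): kg
  a (acceleration): m/s²

Multiplying the contributions: [kg] · [m/s²]
Adding exponents of each base unit: kg: 1, m: 1, s: -2
SI base units of force: kg·m/s²

Answer: kg·m/s²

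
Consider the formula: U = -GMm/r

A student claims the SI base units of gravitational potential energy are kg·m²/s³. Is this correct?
Units of each symbol in U = -GMm/r:
  G (gravitational constant): m³/(kg·s²)
  M (mass): kg
  m (mass): kg
  r (distance): m  → in the denominator, contributes 1/m
  The minus sign does not affect the units.

Multiplying the contributions: [m³/(kg·s²)] · [kg] · [kg] · [1/m]
Adding exponents of each base unit: kg: 1, m: 2, s: -2
SI base units of gravitational potential energy: kg·m²/s²

The claimed units kg·m²/s³ (exponents kg: 1, m: 2, s: -3) do not match the derived units kg·m²/s² (exponents kg: 1, m: 2, s: -2), so the claim is incorrect.

Answer: No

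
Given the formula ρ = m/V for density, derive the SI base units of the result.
Units of each symbol in ρ = m/V:
  m (mass): kg
  V (volume): m³  → in the denominator, contributes 1/m³

Multiplying the contributions: [kg] · [1/m³]
Adding exponents of each base unit: kg: 1, m: -3
SI base units of density: kg/m³

Answer: kg/m³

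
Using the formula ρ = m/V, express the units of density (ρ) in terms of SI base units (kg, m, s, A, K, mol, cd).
Units of each symbol in ρ = m/V:
  m (mass): kg
  V (volume): m³  → in the denominator, contributes 1/m³

Multiplying the contributions: [kg] · [1/m³]
Adding exponents of each base unit: kg: 1, m: -3
SI base units of density: kg/m³

Answer: kg/m³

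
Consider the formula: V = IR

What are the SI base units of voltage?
Units of each symbol in V = IR:
  I (current): A
  R (resistance, in ohms): kg·m²/(s³·A²)

Multiplying the contributions: [A] · [kg·m²/(s³·A²)]
Adding exponents of each base unit: kg: 1, m: 2, s: -3, A: -1
SI base units of voltage: kg·m²/(s³·A)

Answer: kg·m²/(s³·A)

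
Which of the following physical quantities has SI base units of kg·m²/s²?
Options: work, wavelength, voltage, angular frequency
Checking the SI base units of each option:
  work (W = Fd): kg·m²/s²  ✓ matches
  wavelength (λ = v/f): m  ✗
  voltage (V = IR): kg·m²/(s³·A)  ✗
  angular frequency (ω = 2πf): 1/s  ✗

Only work has units kg·m²/s².

Answer: work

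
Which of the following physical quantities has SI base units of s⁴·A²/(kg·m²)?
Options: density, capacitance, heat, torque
Checking the SI base units of each option:
  density (ρ = m/V): kg/m³  ✗
  capacitance (C = Q/V): s⁴·A²/(kg·m²)  ✓ matches
  heat (Q = mcΔT): kg·m²/s²  ✗
  torque (τ = Fr): kg·m²/s²  ✗

Only capacitance has units s⁴·A²/(kg·m²).

Answer: capacitance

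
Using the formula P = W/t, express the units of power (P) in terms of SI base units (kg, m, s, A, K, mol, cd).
Units of each symbol in P = W/t:
  W (work): kg·m²/s²
  t (time): s  → in the denominator, contributes 1/s

Multiplying the contributions: [kg·m²/s²] · [1/s]
Adding exponents of each base unit: kg: 1, m: 2, s: -3
SI base units of power: kg·m²/s³

Answer: kg·m²/s³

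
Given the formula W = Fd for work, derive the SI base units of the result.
Units of each symbol in W = Fd:
  F (force): kg·m/s²
  d (displacement): m

Multiplying the contributions: [kg·m/s²] · [m]
Adding exponents of each base unit: kg: 1, m: 2, s: -2
SI base units of work: kg·m²/s²

Answer: kg·m²/s²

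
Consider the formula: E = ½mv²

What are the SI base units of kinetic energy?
Units of each symbol in E = ½mv²:
  m (mass): kg
  v (speed): m/s  → to the power 2, contributes m²/s²
  The factor ½ is dimensionless.

Multiplying the contributions: [kg] · [m²/s²]
Adding exponents of each base unit: kg: 1, m: 2, s: -2
SI base units of kinetic energy: kg·m²/s²

Answer: kg·m²/s²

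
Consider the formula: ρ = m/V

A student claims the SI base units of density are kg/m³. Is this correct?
Units of each symbol in ρ = m/V:
  m (mass): kg
  V (volume): m³  → in the denominator, contributes 1/m³

Multiplying the contributions: [kg] · [1/m³]
Adding exponents of each base unit: kg: 1, m: -3
SI base units of density: kg/m³

The claimed units kg/m³ match the derived units, so the claim is correct.

Answer: Yes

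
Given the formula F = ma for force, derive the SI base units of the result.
Units of each symbol in F = ma:
  m (mass): kg
  a (acceleration): m/s²

Multiplying the contributions: [kg] · [m/s²]
Adding exponents of each base unit: kg: 1, m: 1, s: -2
SI base units of force: kg·m/s²

Answer: kg·m/s²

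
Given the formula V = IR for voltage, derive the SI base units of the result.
Units of each symbol in V = IR:
  I (current): A
  R (resistance, in ohms): kg·m²/(s³·A²)

Multiplying the contributions: [A] · [kg·m²/(s³·A²)]
Adding exponents of each base unit: kg: 1, m: 2, s: -3, A: -1
SI base units of voltage: kg·m²/(s³·A)

Answer: kg·m²/(s³·A)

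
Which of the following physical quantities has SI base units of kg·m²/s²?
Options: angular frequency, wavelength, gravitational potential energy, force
Checking the SI base units of each option:
  angular frequency (ω = 2πf): 1/s  ✗
  wavelength (λ = v/f): m  ✗
  gravitational potential energy (U = -GMm/r): kg·m²/s²  ✓ matches
  force (F = ma): kg·m/s²  ✗

Only gravitational potential energy has units kg·m²/s².

Answer: gravitational potential energy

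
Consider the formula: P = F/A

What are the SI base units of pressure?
Units of each symbol in P = F/A:
  F (force): kg·m/s²
  A (area): m²  → in the denominator, contributes 1/m²

Multiplying the contributions: [kg·m/s²] · [1/m²]
Adding exponents of each base unit: kg: 1, m: -1, s: -2
SI base units of pressure: kg/(m·s²)

Answer: kg/(m·s²)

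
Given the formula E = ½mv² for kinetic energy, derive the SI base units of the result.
Units of each symbol in E = ½mv²:
  m (mass): kg
  v (speed): m/s  → to the power 2, contributes m²/s²
  The factor ½ is dimensionless.

Multiplying the contributions: [kg] · [m²/s²]
Adding exponents of each base unit: kg: 1, m: 2, s: -2
SI base units of kinetic energy: kg·m²/s²

Answer: kg·m²/s²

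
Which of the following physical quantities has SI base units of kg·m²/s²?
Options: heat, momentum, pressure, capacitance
Checking the SI base units of each option:
  heat (Q = mcΔT): kg·m²/s²  ✓ matches
  momentum (p = mv): kg·m/s  ✗
  pressure (P = F/A): kg/(m·s²)  ✗
  capacitance (C = Q/V): s⁴·A²/(kg·m²)  ✗

Only heat has units kg·m²/s².

Answer: heat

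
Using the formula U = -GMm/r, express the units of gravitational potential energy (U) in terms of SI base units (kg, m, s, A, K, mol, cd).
Units of each symbol in U = -GMm/r:
  G (gravitational constant): m³/(kg·s²)
  M (mass): kg
  m (mass): kg
  r (distance): m  → in the denominator, contributes 1/m
  The minus sign does not affect the units.

Multiplying the contributions: [m³/(kg·s²)] · [kg] · [kg] · [1/m]
Adding exponents of each base unit: kg: 1, m: 2, s: -2
SI base units of gravitational potential energy: kg·m²/s²

Answer: kg·m²/s²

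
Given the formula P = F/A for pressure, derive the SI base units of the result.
Units of each symbol in P = F/A:
  F (force): kg·m/s²
  A (area): m²  → in the denominator, contributes 1/m²

Multiplying the contributions: [kg·m/s²] · [1/m²]
Adding exponents of each base unit: kg: 1, m: -1, s: -2
SI base units of pressure: kg/(m·s²)

Answer: kg/(m·s²)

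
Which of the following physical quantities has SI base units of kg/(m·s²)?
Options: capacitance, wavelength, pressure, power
Checking the SI base units of each option:
  capacitance (C = Q/V): s⁴·A²/(kg·m²)  ✗
  wavelength (λ = v/f): m  ✗
  pressure (P = F/A): kg/(m·s²)  ✓ matches
  power (P = W/t): kg·m²/s³  ✗

Only pressure has units kg/(m·s²).

Answer: pressure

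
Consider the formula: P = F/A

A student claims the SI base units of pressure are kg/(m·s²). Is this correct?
Units of each symbol in P = F/A:
  F (force): kg·m/s²
  A (area): m²  → in the denominator, contributes 1/m²

Multiplying the contributions: [kg·m/s²] · [1/m²]
Adding exponents of each base unit: kg: 1, m: -1, s: -2
SI base units of pressure: kg/(m·s²)

The claimed units kg/(m·s²) match the derived units, so the claim is correct.

Answer: Yes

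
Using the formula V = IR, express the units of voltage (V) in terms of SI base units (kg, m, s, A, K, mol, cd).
Units of each symbol in V = IR:
  I (current): A
  R (resistance, in ohms): kg·m²/(s³·A²)

Multiplying the contributions: [A] · [kg·m²/(s³·A²)]
Adding exponents of each base unit: kg: 1, m: 2, s: -3, A: -1
SI base units of voltage: kg·m²/(s³·A)

Answer: kg·m²/(s³·A)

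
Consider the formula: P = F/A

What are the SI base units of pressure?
Units of each symbol in P = F/A:
  F (force): kg·m/s²
  A (area): m²  → in the denominator, contributes 1/m²

Multiplying the contributions: [kg·m/s²] · [1/m²]
Adding exponents of each base unit: kg: 1, m: -1, s: -2
SI base units of pressure: kg/(m·s²)

Answer: kg/(m·s²)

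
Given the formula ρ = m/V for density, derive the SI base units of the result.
Units of each symbol in ρ = m/V:
  m (mass): kg
  V (volume): m³  → in the denominator, contributes 1/m³

Multiplying the contributions: [kg] · [1/m³]
Adding exponents of each base unit: kg: 1, m: -3
SI base units of density: kg/m³

Answer: kg/m³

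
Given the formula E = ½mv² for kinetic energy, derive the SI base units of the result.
Units of each symbol in E = ½mv²:
  m (mass): kg
  v (speed): m/s  → to the power 2, contributes m²/s²
  The factor ½ is dimensionless.

Multiplying the contributions: [kg] · [m²/s²]
Adding exponents of each base unit: kg: 1, m: 2, s: -2
SI base units of kinetic energy: kg·m²/s²

Answer: kg·m²/s²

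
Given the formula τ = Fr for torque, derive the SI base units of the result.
Units of each symbol in τ = Fr:
  F (force): kg·m/s²
  r (lever arm): m

Multiplying the contributions: [kg·m/s²] · [m]
Adding exponents of each base unit: kg: 1, m: 2, s: -2
SI base units of torque: kg·m²/s²

Answer: kg·m²/s²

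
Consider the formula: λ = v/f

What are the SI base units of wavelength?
Units of each symbol in λ = v/f:
  v (wave speed): m/s
  f (frequency): 1/s  → in the denominator, contributes s

Multiplying the contributions: [m/s] · [s]
Adding exponents of each base unit: m: 1
SI base units of wavelength: m

Answer: m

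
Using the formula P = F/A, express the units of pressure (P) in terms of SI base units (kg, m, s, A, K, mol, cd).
Units of each symbol in P = F/A:
  F (force): kg·m/s²
  A (area): m²  → in the denominator, contributes 1/m²

Multiplying the contributions: [kg·m/s²] · [1/m²]
Adding exponents of each base unit: kg: 1, m: -1, s: -2
SI base units of pressure: kg/(m·s²)

Answer: kg/(m·s²)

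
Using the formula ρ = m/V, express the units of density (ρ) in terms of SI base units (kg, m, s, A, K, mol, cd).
Units of each symbol in ρ = m/V:
  m (mass): kg
  V (volume): m³  → in the denominator, contributes 1/m³

Multiplying the contributions: [kg] · [1/m³]
Adding exponents of each base unit: kg: 1, m: -3
SI base units of density: kg/m³

Answer: kg/m³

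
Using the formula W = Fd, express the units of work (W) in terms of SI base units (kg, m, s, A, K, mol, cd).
Units of each symbol in W = Fd:
  F (force): kg·m/s²
  d (displacement): m

Multiplying the contributions: [kg·m/s²] · [m]
Adding exponents of each base unit: kg: 1, m: 2, s: -2
SI base units of work: kg·m²/s²

Answer: kg·m²/s²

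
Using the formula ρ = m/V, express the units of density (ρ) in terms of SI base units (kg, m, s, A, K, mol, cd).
Units of each symbol in ρ = m/V:
  m (mass): kg
  V (volume): m³  → in the denominator, contributes 1/m³

Multiplying the contributions: [kg] · [1/m³]
Adding exponents of each base unit: kg: 1, m: -3
SI base units of density: kg/m³

Answer: kg/m³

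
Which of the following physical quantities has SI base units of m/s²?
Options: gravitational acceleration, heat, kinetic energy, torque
Checking the SI base units of each option:
  gravitational acceleration (g = GM/r²): m/s²  ✓ matches
  heat (Q = mcΔT): kg·m²/s²  ✗
  kinetic energy (E = ½mv²): kg·m²/s²  ✗
  torque (τ = Fr): kg·m²/s²  ✗

Only gravitational acceleration has units m/s².

Answer: gravitational acceleration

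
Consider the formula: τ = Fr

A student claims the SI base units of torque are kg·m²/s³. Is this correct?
Units of each symbol in τ = Fr:
  F (force): kg·m/s²
  r (lever arm): m

Multiplying the contributions: [kg·m/s²] · [m]
Adding exponents of each base unit: kg: 1, m: 2, s: -2
SI base units of torque: kg·m²/s²

The claimed units kg·m²/s³ (exponents kg: 1, m: 2, s: -3) do not match the derived units kg·m²/s² (exponents kg: 1, m: 2, s: -2), so the claim is incorrect.

Answer: No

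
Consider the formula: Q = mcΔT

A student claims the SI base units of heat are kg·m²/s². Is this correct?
Units of each symbol in Q = mcΔT:
  m (mass): kg
  c (specific heat capacity, in J/(kg·K)): m²/(s²·K)
  ΔT (temperature change): K

Multiplying the contributions: [kg] · [m²/(s²·K)] · [K]
Adding exponents of each base unit: kg: 1, m: 2, s: -2
SI base units of heat: kg·m²/s²

The claimed units kg·m²/s² match the derived units, so the claim is correct.

Answer: Yes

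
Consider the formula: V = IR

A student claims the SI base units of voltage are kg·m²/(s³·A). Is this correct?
Units of each symbol in V = IR:
  I (current): A
  R (resistance, in ohms): kg·m²/(s³·A²)

Multiplying the contributions: [A] · [kg·m²/(s³·A²)]
Adding exponents of each base unit: kg: 1, m: 2, s: -3, A: -1
SI base units of voltage: kg·m²/(s³·A)

The claimed units kg·m²/(s³·A) match the derived units, so the claim is correct.

Answer: Yes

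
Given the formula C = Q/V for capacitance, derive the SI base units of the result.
Units of each symbol in C = Q/V:
  Q (charge, in coulombs): s·A
  V (voltage, in volts): kg·m²/(s³·A)  → in the denominator, contributes s³·A/(kg·m²)

Multiplying the contributions: [s·A] · [s³·A/(kg·m²)]
Adding exponents of each base unit: kg: -1, m: -2, s: 4, A: 2
SI base units of capacitance: s⁴·A²/(kg·m²)

Answer: s⁴·A²/(kg·m²)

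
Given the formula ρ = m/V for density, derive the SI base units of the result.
Units of each symbol in ρ = m/V:
  m (mass): kg
  V (volume): m³  → in the denominator, contributes 1/m³

Multiplying the contributions: [kg] · [1/m³]
Adding exponents of each base unit: kg: 1, m: -3
SI base units of density: kg/m³

Answer: kg/m³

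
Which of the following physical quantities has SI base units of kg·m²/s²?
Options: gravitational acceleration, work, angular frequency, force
Checking the SI base units of each option:
  gravitational acceleration (g = GM/r²): m/s²  ✗
  work (W = Fd): kg·m²/s²  ✓ matches
  angular frequency (ω = 2πf): 1/s  ✗
  force (F = ma): kg·m/s²  ✗

Only work has units kg·m²/s².

Answer: work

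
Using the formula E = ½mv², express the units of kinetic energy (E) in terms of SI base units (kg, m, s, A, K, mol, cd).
Units of each symbol in E = ½mv²:
  m (mass): kg
  v (speed): m/s  → to the power 2, contributes m²/s²
  The factor ½ is dimensionless.

Multiplying the contributions: [kg] · [m²/s²]
Adding exponents of each base unit: kg: 1, m: 2, s: -2
SI base units of kinetic energy: kg·m²/s²

Answer: kg·m²/s²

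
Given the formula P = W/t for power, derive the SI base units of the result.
Units of each symbol in P = W/t:
  W (work): kg·m²/s²
  t (time): s  → in the denominator, contributes 1/s

Multiplying the contributions: [kg·m²/s²] · [1/s]
Adding exponents of each base unit: kg: 1, m: 2, s: -3
SI base units of power: kg·m²/s³

Answer: kg·m²/s³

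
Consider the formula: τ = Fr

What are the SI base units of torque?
Units of each symbol in τ = Fr:
  F (force): kg·m/s²
  r (lever arm): m

Multiplying the contributions: [kg·m/s²] · [m]
Adding exponents of each base unit: kg: 1, m: 2, s: -2
SI base units of torque: kg·m²/s²

Answer: kg·m²/s²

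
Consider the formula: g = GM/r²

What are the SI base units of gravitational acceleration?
Units of each symbol in g = GM/r²:
  G (gravitational constant): m³/(kg·s²)
  M (mass): kg
  r (distance): m  → to the power 2 in the denominator, contributes 1/m²

Multiplying the contributions: [m³/(kg·s²)] · [kg] · [1/m²]
Adding exponents of each base unit: m: 1, s: -2
SI base units of gravitational acceleration: m/s²

Answer: m/s²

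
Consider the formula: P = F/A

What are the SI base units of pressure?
Units of each symbol in P = F/A:
  F (force): kg·m/s²
  A (area): m²  → in the denominator, contributes 1/m²

Multiplying the contributions: [kg·m/s²] · [1/m²]
Adding exponents of each base unit: kg: 1, m: -1, s: -2
SI base units of pressure: kg/(m·s²)

Answer: kg/(m·s²)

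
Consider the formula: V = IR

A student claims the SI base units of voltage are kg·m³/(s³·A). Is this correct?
Units of each symbol in V = IR:
  I (current): A
  R (resistance, in ohms): kg·m²/(s³·A²)

Multiplying the contributions: [A] · [kg·m²/(s³·A²)]
Adding exponents of each base unit: kg: 1, m: 2, s: -3, A: -1
SI base units of voltage: kg·m²/(s³·A)

The claimed units kg·m³/(s³·A) (exponents kg: 1, m: 3, s: -3, A: -1) do not match the derived units kg·m²/(s³·A) (exponents kg: 1, m: 2, s: -3, A: -1), so the claim is incorrect.

Answer: No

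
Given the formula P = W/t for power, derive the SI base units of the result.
Units of each symbol in P = W/t:
  W (work): kg·m²/s²
  t (time): s  → in the denominator, contributes 1/s

Multiplying the contributions: [kg·m²/s²] · [1/s]
Adding exponents of each base unit: kg: 1, m: 2, s: -3
SI base units of power: kg·m²/s³

Answer: kg·m²/s³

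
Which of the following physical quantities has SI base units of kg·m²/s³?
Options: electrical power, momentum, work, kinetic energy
Checking the SI base units of each option:
  electrical power (P = IV): kg·m²/s³  ✓ matches
  momentum (p = mv): kg·m/s  ✗
  work (W = Fd): kg·m²/s²  ✗
  kinetic energy (E = ½mv²): kg·m²/s²  ✗

Only electrical power has units kg·m²/s³.

Answer: electrical power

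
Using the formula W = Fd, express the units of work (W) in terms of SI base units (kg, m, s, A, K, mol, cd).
Units of each symbol in W = Fd:
  F (force): kg·m/s²
  d (displacement): m

Multiplying the contributions: [kg·m/s²] · [m]
Adding exponents of each base unit: kg: 1, m: 2, s: -2
SI base units of work: kg·m²/s²

Answer: kg·m²/s²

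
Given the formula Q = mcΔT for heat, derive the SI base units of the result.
Units of each symbol in Q = mcΔT:
  m (mass): kg
  c (specific heat capacity, in J/(kg·K)): m²/(s²·K)
  ΔT (temperature change): K

Multiplying the contributions: [kg] · [m²/(s²·K)] · [K]
Adding exponents of each base unit: kg: 1, m: 2, s: -2
SI base units of heat: kg·m²/s²

Answer: kg·m²/s²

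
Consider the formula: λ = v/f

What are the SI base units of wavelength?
Units of each symbol in λ = v/f:
  v (wave speed): m/s
  f (frequency): 1/s  → in the denominator, contributes s

Multiplying the contributions: [m/s] · [s]
Adding exponents of each base unit: m: 1
SI base units of wavelength: m

Answer: m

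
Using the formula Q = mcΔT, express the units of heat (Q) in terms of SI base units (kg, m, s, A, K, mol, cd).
Units of each symbol in Q = mcΔT:
  m (mass): kg
  c (specific heat capacity, in J/(kg·K)): m²/(s²·K)
  ΔT (temperature change): K

Multiplying the contributions: [kg] · [m²/(s²·K)] · [K]
Adding exponents of each base unit: kg: 1, m: 2, s: -2
SI base units of heat: kg·m²/s²

Answer: kg·m²/s²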